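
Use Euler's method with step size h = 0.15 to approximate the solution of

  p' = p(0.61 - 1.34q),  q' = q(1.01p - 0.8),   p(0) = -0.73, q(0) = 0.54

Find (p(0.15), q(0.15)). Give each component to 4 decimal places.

-0.7176, 0.4155

Euler on (p,q): p_{n+1} = p_n + h·p', q_{n+1} = q_n + h·q'.
0.000000: (-0.730000, 0.540000); f=(0.082928, -0.830142) → (-0.717561, 0.415479)
(p(0.15), q(0.15)) ≈ (-0.7176, 0.4155)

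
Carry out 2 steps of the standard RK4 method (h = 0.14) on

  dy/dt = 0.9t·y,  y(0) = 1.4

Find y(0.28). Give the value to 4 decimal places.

RK4: k1 = f(t_n, y_n); k2 = f(t_n + h/2, y_n + (h/2)·k1); k3 = f(t_n + h/2, y_n + (h/2)·k2); k4 = f(t_n + h, y_n + h·k3); y_{n+1} = y_n + (h/6)·(k1 + 2k2 + 2k3 + k4).
t=0.000000, y=1.400000:
  k1 = f(0.000000, 1.400000) = 0.000000
  k2 = f(0.070000, 1.400000) = 0.088200
  k3 = f(0.070000, 1.406174) = 0.088589
  k4 = f(0.140000, 1.412402) = 0.177963
  y ← 1.400000 + (0.14/6)·(k1 + 2k2 + 2k3 + k4) = 1.412403
t=0.140000, y=1.412403:
  k1 = f(0.140000, 1.412403) = 0.177963
  k2 = f(0.210000, 1.424860) = 0.269299
  k3 = f(0.210000, 1.431254) = 0.270507
  k4 = f(0.280000, 1.450274) = 0.365469
  y ← 1.412403 + (0.14/6)·(k1 + 2k2 + 2k3 + k4) = 1.450274
y(0.28) ≈ 1.4503

1.4503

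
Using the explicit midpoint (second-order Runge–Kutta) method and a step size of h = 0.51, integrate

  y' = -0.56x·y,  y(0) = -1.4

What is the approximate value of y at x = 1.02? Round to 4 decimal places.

-1.0351

Midpoint: k1 = f(x_n, y_n); k2 = f(x_n + h/2, y_n + (h/2)·k1); y_{n+1} = y_n + h·k2.
x=0.000000, y=-1.400000:
  k1 = f(0.000000, -1.400000) = 0.000000
  k2 = f(0.255000, -1.400000) = 0.199920
  y ← -1.400000 + 0.51·0.199920 = -1.298041
x=0.510000, y=-1.298041:
  k1 = f(0.510000, -1.298041) = 0.370720
  k2 = f(0.765000, -1.203507) = 0.515582
  y ← -1.298041 + 0.51·0.515582 = -1.035094
y(1.02) ≈ -1.0351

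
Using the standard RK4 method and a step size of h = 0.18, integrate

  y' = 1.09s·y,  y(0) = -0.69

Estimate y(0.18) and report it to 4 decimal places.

-0.7023

RK4: k1 = f(s_n, y_n); k2 = f(s_n + h/2, y_n + (h/2)·k1); k3 = f(s_n + h/2, y_n + (h/2)·k2); k4 = f(s_n + h, y_n + h·k3); y_{n+1} = y_n + (h/6)·(k1 + 2k2 + 2k3 + k4).
s=0.000000, y=-0.690000:
  k1 = f(0.000000, -0.690000) = 0.000000
  k2 = f(0.090000, -0.690000) = -0.067689
  k3 = f(0.090000, -0.696092) = -0.068287
  k4 = f(0.180000, -0.702292) = -0.137790
  y ← -0.690000 + (0.18/6)·(k1 + 2k2 + 2k3 + k4) = -0.702292
y(0.18) ≈ -0.7023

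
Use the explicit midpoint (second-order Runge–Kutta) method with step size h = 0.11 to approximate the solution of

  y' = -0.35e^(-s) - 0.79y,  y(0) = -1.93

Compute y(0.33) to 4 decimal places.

Midpoint: k1 = f(s_n, y_n); k2 = f(s_n + h/2, y_n + (h/2)·k1); y_{n+1} = y_n + h·k2.
s=0.000000, y=-1.930000:
  k1 = f(0.000000, -1.930000) = 1.174700
  k2 = f(0.055000, -1.865391) = 1.142389
  y ← -1.930000 + 0.11·1.142389 = -1.804337
s=0.110000, y=-1.804337:
  k1 = f(0.110000, -1.804337) = 1.111884
  k2 = f(0.165000, -1.743184) = 1.080352
  y ← -1.804337 + 0.11·1.080352 = -1.685498
s=0.220000, y=-1.685498:
  k1 = f(0.220000, -1.685498) = 1.050662
  k2 = f(0.275000, -1.627712) = 1.020042
  y ← -1.685498 + 0.11·1.020042 = -1.573294
y(0.33) ≈ -1.5733

-1.5733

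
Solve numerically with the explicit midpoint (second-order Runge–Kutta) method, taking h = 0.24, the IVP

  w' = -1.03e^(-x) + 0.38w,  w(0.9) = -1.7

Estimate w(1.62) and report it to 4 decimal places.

-2.4854

Midpoint: k1 = f(x_n, w_n); k2 = f(x_n + h/2, w_n + (h/2)·k1); w_{n+1} = w_n + h·k2.
x=0.900000, w=-1.700000:
  k1 = f(0.900000, -1.700000) = -1.064767
  k2 = f(1.020000, -1.827772) = -1.065966
  w ← -1.700000 + 0.24·(-1.065966) = -1.955832
x=1.140000, w=-1.955832:
  k1 = f(1.140000, -1.955832) = -1.072630
  k2 = f(1.260000, -2.084547) = -1.084292
  w ← -1.955832 + 0.24·(-1.084292) = -2.216062
x=1.380000, w=-2.216062:
  k1 = f(1.380000, -2.216062) = -1.101229
  k2 = f(1.500000, -2.348209) = -1.122144
  w ← -2.216062 + 0.24·(-1.122144) = -2.485376
w(1.62) ≈ -2.4854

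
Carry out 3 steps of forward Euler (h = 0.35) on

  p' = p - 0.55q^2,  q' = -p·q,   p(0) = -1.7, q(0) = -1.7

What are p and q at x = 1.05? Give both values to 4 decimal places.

-12.7569, -15.3998

Euler on (p,q): p_{n+1} = p_n + h·p', q_{n+1} = q_n + h·q'.
0.000000: (-1.700000, -1.700000); f=(-3.289500, -2.890000) → (-2.851325, -2.711500)
0.350000: (-2.851325, -2.711500); f=(-6.895053, -7.731368) → (-5.264593, -5.417479)
0.700000: (-5.264593, -5.417479); f=(-21.406585, -28.520823) → (-12.756898, -15.399767)
(p(1.05), q(1.05)) ≈ (-12.7569, -15.3998)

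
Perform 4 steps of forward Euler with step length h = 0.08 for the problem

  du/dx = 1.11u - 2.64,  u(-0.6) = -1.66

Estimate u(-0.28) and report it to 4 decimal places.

Euler: u_{n+1} = u_n + h·f(x_n, u_n).
x=-0.600000, u=-1.660000: f=-4.482600 → u ← -1.660000 + 0.08·(-4.482600) = -2.018608
x=-0.520000, u=-2.018608: f=-4.880655 → u ← -2.018608 + 0.08·(-4.880655) = -2.409060
x=-0.440000, u=-2.409060: f=-5.314057 → u ← -2.409060 + 0.08·(-5.314057) = -2.834185
x=-0.360000, u=-2.834185: f=-5.785945 → u ← -2.834185 + 0.08·(-5.785945) = -3.297061
u(-0.28) ≈ -3.2971

-3.2971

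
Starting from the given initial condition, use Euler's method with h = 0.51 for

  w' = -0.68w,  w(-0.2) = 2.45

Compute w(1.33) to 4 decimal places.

Euler: w_{n+1} = w_n + h·f(x_n, w_n).
x=-0.200000, w=2.450000: f=-1.666000 → w ← 2.450000 + 0.51·(-1.666000) = 1.600340
x=0.310000, w=1.600340: f=-1.088231 → w ← 1.600340 + 0.51·(-1.088231) = 1.045342
x=0.820000, w=1.045342: f=-0.710833 → w ← 1.045342 + 0.51·(-0.710833) = 0.682817
w(1.33) ≈ 0.6828

0.6828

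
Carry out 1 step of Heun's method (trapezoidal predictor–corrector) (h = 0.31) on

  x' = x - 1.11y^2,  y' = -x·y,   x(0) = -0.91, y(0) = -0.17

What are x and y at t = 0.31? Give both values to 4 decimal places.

Heun on (x,y): k1 = f(t_n, state_n); k2 = f(t_n + h, state_n + h·k1); state_{n+1} = state_n + (h/2)·(k1 + k2).
0.000000: (-0.910000, -0.170000)
  k1 = (-0.942079, -0.154700)
  predictor → (-1.202044, -0.217957)
  k2 = (-1.254775, -0.261994)
  → (-1.250512, -0.234588)
(x(0.31), y(0.31)) ≈ (-1.2505, -0.2346)

-1.2505, -0.2346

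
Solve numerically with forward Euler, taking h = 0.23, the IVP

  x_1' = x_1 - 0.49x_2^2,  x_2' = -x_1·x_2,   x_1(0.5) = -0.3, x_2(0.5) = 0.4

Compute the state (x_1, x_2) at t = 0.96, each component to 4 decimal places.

Euler on (x_1,x_2): x_1_{n+1} = x_1_n + h·x_1', x_2_{n+1} = x_2_n + h·x_2'.
0.500000: (-0.300000, 0.400000); f=(-0.378400, 0.120000) → (-0.387032, 0.427600)
0.730000: (-0.387032, 0.427600); f=(-0.476624, 0.165495) → (-0.496656, 0.465664)
(x_1(0.96), x_2(0.96)) ≈ (-0.4967, 0.4657)

-0.4967, 0.4657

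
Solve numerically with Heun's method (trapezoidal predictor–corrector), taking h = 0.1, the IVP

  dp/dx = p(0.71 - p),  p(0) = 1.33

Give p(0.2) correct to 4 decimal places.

1.1927

Heun: k1 = f(x_n, p_n); k2 = f(x_n + h, p_n + h·k1); p_{n+1} = p_n + (h/2)·(k1 + k2).
x=0.000000, p=1.330000:
  k1 = f(0.000000, 1.330000) = -0.824600
  k2 = f(0.100000, 1.247540) = -0.670603
  p ← 1.330000 + (0.1/2)·(-0.824600 + (-0.670603)) = 1.255240
x=0.100000, p=1.255240:
  k1 = f(0.100000, 1.255240) = -0.684407
  k2 = f(0.200000, 1.186799) = -0.565865
  p ← 1.255240 + (0.1/2)·(-0.684407 + (-0.565865)) = 1.192726
p(0.2) ≈ 1.1927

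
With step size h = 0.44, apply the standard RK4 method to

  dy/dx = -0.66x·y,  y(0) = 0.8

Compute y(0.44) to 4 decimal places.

0.7505

RK4: k1 = f(x_n, y_n); k2 = f(x_n + h/2, y_n + (h/2)·k1); k3 = f(x_n + h/2, y_n + (h/2)·k2); k4 = f(x_n + h, y_n + h·k3); y_{n+1} = y_n + (h/6)·(k1 + 2k2 + 2k3 + k4).
x=0.000000, y=0.800000:
  k1 = f(0.000000, 0.800000) = 0.000000
  k2 = f(0.220000, 0.800000) = -0.116160
  k3 = f(0.220000, 0.774445) = -0.112449
  k4 = f(0.440000, 0.750522) = -0.217952
  y ← 0.800000 + (0.44/6)·(k1 + 2k2 + 2k3 + k4) = 0.750488
y(0.44) ≈ 0.7505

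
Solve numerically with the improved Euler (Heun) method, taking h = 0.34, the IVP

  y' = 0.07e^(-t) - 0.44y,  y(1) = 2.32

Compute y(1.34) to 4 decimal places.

2.0057

Heun: k1 = f(t_n, y_n); k2 = f(t_n + h, y_n + h·k1); y_{n+1} = y_n + (h/2)·(k1 + k2).
t=1.000000, y=2.320000:
  k1 = f(1.000000, 2.320000) = -0.995048
  k2 = f(1.340000, 1.981684) = -0.853612
  y ← 2.320000 + (0.34/2)·(-0.995048 + (-0.853612)) = 2.005728
y(1.34) ≈ 2.0057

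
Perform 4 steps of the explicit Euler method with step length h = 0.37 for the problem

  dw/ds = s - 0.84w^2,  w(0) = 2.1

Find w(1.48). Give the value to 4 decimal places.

1.0227

Euler: w_{n+1} = w_n + h·f(s_n, w_n).
s=0.000000, w=2.100000: f=-3.704400 → w ← 2.100000 + 0.37·(-3.704400) = 0.729372
s=0.370000, w=0.729372: f=-0.076866 → w ← 0.729372 + 0.37·(-0.076866) = 0.700932
s=0.740000, w=0.700932: f=0.327304 → w ← 0.700932 + 0.37·0.327304 = 0.822034
s=1.110000, w=0.822034: f=0.542379 → w ← 0.822034 + 0.37·0.542379 = 1.022714
w(1.48) ≈ 1.0227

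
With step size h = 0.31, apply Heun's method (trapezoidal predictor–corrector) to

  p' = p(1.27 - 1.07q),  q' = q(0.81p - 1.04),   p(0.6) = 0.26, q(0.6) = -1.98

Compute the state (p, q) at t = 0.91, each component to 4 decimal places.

Heun on (p,q): k1 = f(t_n, state_n); k2 = f(t_n + h, state_n + h·k1); state_{n+1} = state_n + (h/2)·(k1 + k2).
0.600000: (0.260000, -1.980000)
  k1 = (0.881036, 1.642212)
  predictor → (0.533121, -1.470914)
  k2 = (1.516132, 0.894569)
  → (0.631561, -1.586799)
(p(0.91), q(0.91)) ≈ (0.6316, -1.5868)

0.6316, -1.5868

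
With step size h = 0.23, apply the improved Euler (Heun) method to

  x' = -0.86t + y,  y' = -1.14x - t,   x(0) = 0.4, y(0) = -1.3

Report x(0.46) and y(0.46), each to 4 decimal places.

Heun on (x,y): k1 = f(t_n, state_n); k2 = f(t_n + h, state_n + h·k1); state_{n+1} = state_n + (h/2)·(k1 + k2).
0.000000: (0.400000, -1.300000)
  k1 = (-1.300000, -0.456000)
  predictor → (0.101000, -1.404880)
  k2 = (-1.602680, -0.345140)
  → (0.066192, -1.392131)
0.230000: (0.066192, -1.392131)
  k1 = (-1.589931, -0.305459)
  predictor → (-0.299492, -1.462387)
  k2 = (-1.857987, -0.118579)
  → (-0.330319, -1.440895)
(x(0.46), y(0.46)) ≈ (-0.3303, -1.4409)

-0.3303, -1.4409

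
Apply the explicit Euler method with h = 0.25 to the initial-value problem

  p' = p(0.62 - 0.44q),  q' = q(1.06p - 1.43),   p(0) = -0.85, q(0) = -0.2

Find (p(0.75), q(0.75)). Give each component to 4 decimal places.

Euler on (p,q): p_{n+1} = p_n + h·p', q_{n+1} = q_n + h·q'.
0.000000: (-0.850000, -0.200000); f=(-0.601800, 0.466200) → (-1.000450, -0.083450)
0.250000: (-1.000450, -0.083450); f=(-0.657014, 0.207830) → (-1.164703, -0.031492)
0.500000: (-1.164703, -0.031492); f=(-0.738255, 0.083914) → (-1.349267, -0.010514)
(p(0.75), q(0.75)) ≈ (-1.3493, -0.0105)

-1.3493, -0.0105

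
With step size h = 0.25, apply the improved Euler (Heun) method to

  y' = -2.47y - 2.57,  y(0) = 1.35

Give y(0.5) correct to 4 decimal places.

-0.2552

Heun: k1 = f(x_n, y_n); k2 = f(x_n + h, y_n + h·k1); y_{n+1} = y_n + (h/2)·(k1 + k2).
x=0.000000, y=1.350000:
  k1 = f(0.000000, 1.350000) = -5.904500
  k2 = f(0.250000, -0.126125) = -2.258471
  y ← 1.350000 + (0.25/2)·(-5.904500 + (-2.258471)) = 0.329629
x=0.250000, y=0.329629:
  k1 = f(0.250000, 0.329629) = -3.384183
  k2 = f(0.500000, -0.516417) = -1.294450
  y ← 0.329629 + (0.25/2)·(-3.384183 + (-1.294450)) = -0.255200
y(0.5) ≈ -0.2552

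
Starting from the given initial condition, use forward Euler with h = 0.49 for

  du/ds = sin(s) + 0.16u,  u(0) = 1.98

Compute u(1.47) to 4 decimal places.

3.1388

Euler: u_{n+1} = u_n + h·f(s_n, u_n).
s=0.000000, u=1.980000: f=0.316800 → u ← 1.980000 + 0.49·0.316800 = 2.135232
s=0.490000, u=2.135232: f=0.812263 → u ← 2.135232 + 0.49·0.812263 = 2.533241
s=0.980000, u=2.533241: f=1.235816 → u ← 2.533241 + 0.49·1.235816 = 3.138791
u(1.47) ≈ 3.1388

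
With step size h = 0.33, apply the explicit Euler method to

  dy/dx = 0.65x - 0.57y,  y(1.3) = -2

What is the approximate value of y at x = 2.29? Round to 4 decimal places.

-0.1823

Euler: y_{n+1} = y_n + h·f(x_n, y_n).
x=1.300000, y=-2.000000: f=1.985000 → y ← -2.000000 + 0.33·1.985000 = -1.344950
x=1.630000, y=-1.344950: f=1.826121 → y ← -1.344950 + 0.33·1.826121 = -0.742330
x=1.960000, y=-0.742330: f=1.697128 → y ← -0.742330 + 0.33·1.697128 = -0.182278
y(2.29) ≈ -0.1823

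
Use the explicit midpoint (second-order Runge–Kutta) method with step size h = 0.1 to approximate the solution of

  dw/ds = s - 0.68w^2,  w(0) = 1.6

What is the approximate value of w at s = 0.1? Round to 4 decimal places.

Midpoint: k1 = f(s_n, w_n); k2 = f(s_n + h/2, w_n + (h/2)·k1); w_{n+1} = w_n + h·k2.
s=0.000000, w=1.600000:
  k1 = f(0.000000, 1.600000) = -1.740800
  k2 = f(0.050000, 1.512960) = -1.506553
  w ← 1.600000 + 0.1·(-1.506553) = 1.449345
w(0.1) ≈ 1.4493

1.4493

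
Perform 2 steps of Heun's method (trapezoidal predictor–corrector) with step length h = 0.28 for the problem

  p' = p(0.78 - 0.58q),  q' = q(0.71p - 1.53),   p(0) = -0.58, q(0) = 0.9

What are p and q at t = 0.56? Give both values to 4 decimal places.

-0.7561, 0.3221

Heun on (p,q): k1 = f(t_n, state_n); k2 = f(t_n + h, state_n + h·k1); state_{n+1} = state_n + (h/2)·(k1 + k2).
0.000000: (-0.580000, 0.900000)
  k1 = (-0.149640, -1.747620)
  predictor → (-0.621899, 0.410666)
  k2 = (-0.336953, -0.809649)
  → (-0.648123, 0.541982)
0.280000: (-0.648123, 0.541982)
  k1 = (-0.301799, -1.078636)
  predictor → (-0.732627, 0.239964)
  k2 = (-0.469482, -0.491967)
  → (-0.756102, 0.322098)
(p(0.56), q(0.56)) ≈ (-0.7561, 0.3221)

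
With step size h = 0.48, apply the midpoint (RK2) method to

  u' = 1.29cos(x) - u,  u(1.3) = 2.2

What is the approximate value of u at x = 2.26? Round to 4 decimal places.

0.6365

Midpoint: k1 = f(x_n, u_n); k2 = f(x_n + h/2, u_n + (h/2)·k1); u_{n+1} = u_n + h·k2.
x=1.300000, u=2.200000:
  k1 = f(1.300000, 2.200000) = -1.854927
  k2 = f(1.540000, 1.754818) = -1.715097
  u ← 2.200000 + 0.48·(-1.715097) = 1.376754
x=1.780000, u=1.376754:
  k1 = f(1.780000, 1.376754) = -1.644662
  k2 = f(2.020000, 0.982035) = -1.542215
  u ← 1.376754 + 0.48·(-1.542215) = 0.636490
u(2.26) ≈ 0.6365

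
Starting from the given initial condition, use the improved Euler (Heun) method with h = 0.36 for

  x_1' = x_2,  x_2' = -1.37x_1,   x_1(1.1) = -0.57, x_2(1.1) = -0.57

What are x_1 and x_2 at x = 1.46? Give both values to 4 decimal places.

Heun on (x_1,x_2): k1 = f(x_n, state_n); k2 = f(x_n + h, state_n + h·k1); state_{n+1} = state_n + (h/2)·(k1 + k2).
1.100000: (-0.570000, -0.570000)
  k1 = (-0.570000, 0.780900)
  predictor → (-0.775200, -0.288876)
  k2 = (-0.288876, 1.062024)
  → (-0.724598, -0.238274)
(x_1(1.46), x_2(1.46)) ≈ (-0.7246, -0.2383)

-0.7246, -0.2383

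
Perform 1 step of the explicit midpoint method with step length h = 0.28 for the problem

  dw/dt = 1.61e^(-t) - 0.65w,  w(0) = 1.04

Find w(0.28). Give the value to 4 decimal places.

Midpoint: k1 = f(t_n, w_n); k2 = f(t_n + h/2, w_n + (h/2)·k1); w_{n+1} = w_n + h·k2.
t=0.000000, w=1.040000:
  k1 = f(0.000000, 1.040000) = 0.934000
  k2 = f(0.140000, 1.170760) = 0.638673
  w ← 1.040000 + 0.28·0.638673 = 1.218828
w(0.28) ≈ 1.2188

1.2188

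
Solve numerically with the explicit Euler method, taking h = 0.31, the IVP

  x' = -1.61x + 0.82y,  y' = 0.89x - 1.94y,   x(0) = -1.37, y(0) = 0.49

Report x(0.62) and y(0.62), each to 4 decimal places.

-0.3278, -0.2278

Euler on (x,y): x_{n+1} = x_n + h·x', y_{n+1} = y_n + h·y'.
0.000000: (-1.370000, 0.490000); f=(2.607500, -2.169900) → (-0.561675, -0.182669)
0.310000: (-0.561675, -0.182669); f=(0.754508, -0.145513) → (-0.327777, -0.227778)
(x(0.62), y(0.62)) ≈ (-0.3278, -0.2278)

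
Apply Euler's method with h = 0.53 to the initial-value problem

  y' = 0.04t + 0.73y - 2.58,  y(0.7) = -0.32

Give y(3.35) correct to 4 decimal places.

Euler: y_{n+1} = y_n + h·f(t_n, y_n).
t=0.700000, y=-0.320000: f=-2.785600 → y ← -0.320000 + 0.53·(-2.785600) = -1.796368
t=1.230000, y=-1.796368: f=-3.842149 → y ← -1.796368 + 0.53·(-3.842149) = -3.832707
t=1.760000, y=-3.832707: f=-5.307476 → y ← -3.832707 + 0.53·(-5.307476) = -6.645669
t=2.290000, y=-6.645669: f=-7.339738 → y ← -6.645669 + 0.53·(-7.339738) = -10.535730
t=2.820000, y=-10.535730: f=-10.158283 → y ← -10.535730 + 0.53·(-10.158283) = -15.919620
y(3.35) ≈ -15.9196

-15.9196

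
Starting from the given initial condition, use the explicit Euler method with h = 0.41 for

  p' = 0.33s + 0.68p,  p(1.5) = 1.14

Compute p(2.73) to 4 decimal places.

3.3603

Euler: p_{n+1} = p_n + h·f(s_n, p_n).
s=1.500000, p=1.140000: f=1.270200 → p ← 1.140000 + 0.41·1.270200 = 1.660782
s=1.910000, p=1.660782: f=1.759632 → p ← 1.660782 + 0.41·1.759632 = 2.382231
s=2.320000, p=2.382231: f=2.385517 → p ← 2.382231 + 0.41·2.385517 = 3.360293
p(2.73) ≈ 3.3603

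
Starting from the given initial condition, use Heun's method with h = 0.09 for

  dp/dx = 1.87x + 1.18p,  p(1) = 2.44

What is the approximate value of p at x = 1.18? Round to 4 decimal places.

3.4225

Heun: k1 = f(x_n, p_n); k2 = f(x_n + h, p_n + h·k1); p_{n+1} = p_n + (h/2)·(k1 + k2).
x=1.000000, p=2.440000:
  k1 = f(1.000000, 2.440000) = 4.749200
  k2 = f(1.090000, 2.867428) = 5.421865
  p ← 2.440000 + (0.09/2)·(4.749200 + 5.421865) = 2.897698
x=1.090000, p=2.897698:
  k1 = f(1.090000, 2.897698) = 5.457584
  k2 = f(1.180000, 3.388880) = 6.205479
  p ← 2.897698 + (0.09/2)·(5.457584 + 6.205479) = 3.422536
p(1.18) ≈ 3.4225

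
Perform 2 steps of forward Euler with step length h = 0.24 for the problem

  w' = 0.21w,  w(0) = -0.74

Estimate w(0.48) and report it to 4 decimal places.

-0.8165

Euler: w_{n+1} = w_n + h·f(t_n, w_n).
t=0.000000, w=-0.740000: f=-0.155400 → w ← -0.740000 + 0.24·(-0.155400) = -0.777296
t=0.240000, w=-0.777296: f=-0.163232 → w ← -0.777296 + 0.24·(-0.163232) = -0.816472
w(0.48) ≈ -0.8165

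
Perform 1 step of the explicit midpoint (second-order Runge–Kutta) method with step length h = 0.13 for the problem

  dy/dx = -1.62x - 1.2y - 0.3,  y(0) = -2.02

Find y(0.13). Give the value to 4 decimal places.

-1.7791

Midpoint: k1 = f(x_n, y_n); k2 = f(x_n + h/2, y_n + (h/2)·k1); y_{n+1} = y_n + h·k2.
x=0.000000, y=-2.020000:
  k1 = f(0.000000, -2.020000) = 2.124000
  k2 = f(0.065000, -1.881940) = 1.853028
  y ← -2.020000 + 0.13·1.853028 = -1.779106
y(0.13) ≈ -1.7791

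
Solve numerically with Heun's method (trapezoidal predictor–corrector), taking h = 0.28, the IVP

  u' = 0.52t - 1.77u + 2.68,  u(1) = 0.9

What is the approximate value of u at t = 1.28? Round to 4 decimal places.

Heun: k1 = f(t_n, u_n); k2 = f(t_n + h, u_n + h·k1); u_{n+1} = u_n + (h/2)·(k1 + k2).
t=1.000000, u=0.900000:
  k1 = f(1.000000, 0.900000) = 1.607000
  k2 = f(1.280000, 1.349960) = 0.956171
  u ← 0.900000 + (0.28/2)·(1.607000 + 0.956171) = 1.258844
u(1.28) ≈ 1.2588

1.2588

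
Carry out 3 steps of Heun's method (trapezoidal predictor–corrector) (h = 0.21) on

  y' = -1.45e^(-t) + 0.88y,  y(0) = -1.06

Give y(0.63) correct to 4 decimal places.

-2.7747

Heun: k1 = f(t_n, y_n); k2 = f(t_n + h, y_n + h·k1); y_{n+1} = y_n + (h/2)·(k1 + k2).
t=0.000000, y=-1.060000:
  k1 = f(0.000000, -1.060000) = -2.382800
  k2 = f(0.210000, -1.560388) = -2.548489
  y ← -1.060000 + (0.21/2)·(-2.382800 + (-2.548489)) = -1.577785
t=0.210000, y=-1.577785:
  k1 = f(0.210000, -1.577785) = -2.563798
  k2 = f(0.420000, -2.116183) = -2.814959
  y ← -1.577785 + (0.21/2)·(-2.563798 + (-2.814959)) = -2.142555
t=0.420000, y=-2.142555:
  k1 = f(0.420000, -2.142555) = -2.838166
  k2 = f(0.630000, -2.738570) = -3.182199
  y ← -2.142555 + (0.21/2)·(-2.838166 + (-3.182199)) = -2.774693
y(0.63) ≈ -2.7747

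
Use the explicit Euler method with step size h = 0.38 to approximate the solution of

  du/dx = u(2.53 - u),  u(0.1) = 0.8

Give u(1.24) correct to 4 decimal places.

Euler: u_{n+1} = u_n + h·f(x_n, u_n).
x=0.100000, u=0.800000: f=1.384000 → u ← 0.800000 + 0.38·1.384000 = 1.325920
x=0.480000, u=1.325920: f=1.596514 → u ← 1.325920 + 0.38·1.596514 = 1.932595
x=0.860000, u=1.932595: f=1.154542 → u ← 1.932595 + 0.38·1.154542 = 2.371321
u(1.24) ≈ 2.3713

2.3713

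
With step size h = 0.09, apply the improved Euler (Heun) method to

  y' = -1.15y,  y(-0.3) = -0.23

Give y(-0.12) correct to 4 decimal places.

-0.1871

Heun: k1 = f(s_n, y_n); k2 = f(s_n + h, y_n + h·k1); y_{n+1} = y_n + (h/2)·(k1 + k2).
s=-0.300000, y=-0.230000:
  k1 = f(-0.300000, -0.230000) = 0.264500
  k2 = f(-0.210000, -0.206195) = 0.237124
  y ← -0.230000 + (0.09/2)·(0.264500 + 0.237124) = -0.207427
s=-0.210000, y=-0.207427:
  k1 = f(-0.210000, -0.207427) = 0.238541
  k2 = f(-0.120000, -0.185958) = 0.213852
  y ← -0.207427 + (0.09/2)·(0.238541 + 0.213852) = -0.187069
y(-0.12) ≈ -0.1871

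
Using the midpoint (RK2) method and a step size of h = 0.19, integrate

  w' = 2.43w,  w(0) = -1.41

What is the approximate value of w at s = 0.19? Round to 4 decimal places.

-2.2113

Midpoint: k1 = f(s_n, w_n); k2 = f(s_n + h/2, w_n + (h/2)·k1); w_{n+1} = w_n + h·k2.
s=0.000000, w=-1.410000:
  k1 = f(0.000000, -1.410000) = -3.426300
  k2 = f(0.095000, -1.735498) = -4.217261
  w ← -1.410000 + 0.19·(-4.217261) = -2.211280
w(0.19) ≈ -2.2113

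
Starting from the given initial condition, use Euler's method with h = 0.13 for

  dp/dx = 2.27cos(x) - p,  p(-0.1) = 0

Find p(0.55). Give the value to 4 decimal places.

1.0984

Euler: p_{n+1} = p_n + h·f(x_n, p_n).
x=-0.100000, p=0.000000: f=2.258659 → p ← 0.000000 + 0.13·2.258659 = 0.293626
x=0.030000, p=0.293626: f=1.975353 → p ← 0.293626 + 0.13·1.975353 = 0.550422
x=0.160000, p=0.550422: f=1.690584 → p ← 0.550422 + 0.13·1.690584 = 0.770198
x=0.290000, p=0.770198: f=1.405016 → p ← 0.770198 + 0.13·1.405016 = 0.952850
x=0.420000, p=0.952850: f=1.119862 → p ← 0.952850 + 0.13·1.119862 = 1.098432
p(0.55) ≈ 1.0984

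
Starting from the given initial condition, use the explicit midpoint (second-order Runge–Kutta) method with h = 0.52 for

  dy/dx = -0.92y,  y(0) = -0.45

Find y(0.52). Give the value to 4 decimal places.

Midpoint: k1 = f(x_n, y_n); k2 = f(x_n + h/2, y_n + (h/2)·k1); y_{n+1} = y_n + h·k2.
x=0.000000, y=-0.450000:
  k1 = f(0.000000, -0.450000) = 0.414000
  k2 = f(0.260000, -0.342360) = 0.314971
  y ← -0.450000 + 0.52·0.314971 = -0.286215
y(0.52) ≈ -0.2862

-0.2862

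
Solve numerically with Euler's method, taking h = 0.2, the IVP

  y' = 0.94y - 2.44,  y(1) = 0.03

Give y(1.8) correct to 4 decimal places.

-2.5149

Euler: y_{n+1} = y_n + h·f(s_n, y_n).
s=1.000000, y=0.030000: f=-2.411800 → y ← 0.030000 + 0.2·(-2.411800) = -0.452360
s=1.200000, y=-0.452360: f=-2.865218 → y ← -0.452360 + 0.2·(-2.865218) = -1.025404
s=1.400000, y=-1.025404: f=-3.403879 → y ← -1.025404 + 0.2·(-3.403879) = -1.706180
s=1.600000, y=-1.706180: f=-4.043809 → y ← -1.706180 + 0.2·(-4.043809) = -2.514941
y(1.8) ≈ -2.5149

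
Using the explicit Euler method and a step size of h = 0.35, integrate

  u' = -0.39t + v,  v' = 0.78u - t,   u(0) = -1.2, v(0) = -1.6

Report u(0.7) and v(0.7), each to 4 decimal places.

Euler on (u,v): u_{n+1} = u_n + h·u', v_{n+1} = v_n + h·v'.
0.000000: (-1.200000, -1.600000); f=(-1.600000, -0.936000) → (-1.760000, -1.927600)
0.350000: (-1.760000, -1.927600); f=(-2.064100, -1.722800) → (-2.482435, -2.530580)
(u(0.7), v(0.7)) ≈ (-2.4824, -2.5306)

-2.4824, -2.5306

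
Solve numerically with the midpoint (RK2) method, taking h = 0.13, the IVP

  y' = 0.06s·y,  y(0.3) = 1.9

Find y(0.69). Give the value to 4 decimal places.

1.9221

Midpoint: k1 = f(s_n, y_n); k2 = f(s_n + h/2, y_n + (h/2)·k1); y_{n+1} = y_n + h·k2.
s=0.300000, y=1.900000:
  k1 = f(0.300000, 1.900000) = 0.034200
  k2 = f(0.365000, 1.902223) = 0.041659
  y ← 1.900000 + 0.13·0.041659 = 1.905416
s=0.430000, y=1.905416:
  k1 = f(0.430000, 1.905416) = 0.049160
  k2 = f(0.495000, 1.908611) = 0.056686
  y ← 1.905416 + 0.13·0.056686 = 1.912785
s=0.560000, y=1.912785:
  k1 = f(0.560000, 1.912785) = 0.064270
  k2 = f(0.625000, 1.916962) = 0.071886
  y ← 1.912785 + 0.13·0.071886 = 1.922130
y(0.69) ≈ 1.9221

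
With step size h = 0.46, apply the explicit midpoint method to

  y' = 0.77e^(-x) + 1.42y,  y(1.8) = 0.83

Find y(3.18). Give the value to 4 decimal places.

5.7296

Midpoint: k1 = f(x_n, y_n); k2 = f(x_n + h/2, y_n + (h/2)·k1); y_{n+1} = y_n + h·k2.
x=1.800000, y=0.830000:
  k1 = f(1.800000, 0.830000) = 1.305880
  k2 = f(2.030000, 1.130352) = 1.706229
  y ← 0.830000 + 0.46·1.706229 = 1.614865
x=2.260000, y=1.614865:
  k1 = f(2.260000, 1.614865) = 2.373459
  k2 = f(2.490000, 2.160761) = 3.132121
  y ← 1.614865 + 0.46·3.132121 = 3.055641
x=2.720000, y=3.055641:
  k1 = f(2.720000, 3.055641) = 4.389734
  k2 = f(2.950000, 4.065280) = 5.812999
  y ← 3.055641 + 0.46·5.812999 = 5.729620
y(3.18) ≈ 5.7296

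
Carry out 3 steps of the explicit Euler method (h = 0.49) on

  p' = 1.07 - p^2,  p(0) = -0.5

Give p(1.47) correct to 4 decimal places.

0.8587

Euler: p_{n+1} = p_n + h·f(t_n, p_n).
t=0.000000, p=-0.500000: f=0.820000 → p ← -0.500000 + 0.49·0.820000 = -0.098200
t=0.490000, p=-0.098200: f=1.060357 → p ← -0.098200 + 0.49·1.060357 = 0.421375
t=0.980000, p=0.421375: f=0.892443 → p ← 0.421375 + 0.49·0.892443 = 0.858672
p(1.47) ≈ 0.8587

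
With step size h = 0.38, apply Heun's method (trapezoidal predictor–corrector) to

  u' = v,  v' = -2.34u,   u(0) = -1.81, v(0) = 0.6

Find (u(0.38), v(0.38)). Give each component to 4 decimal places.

Heun on (u,v): k1 = f(x_n, state_n); k2 = f(x_n + h, state_n + h·k1); state_{n+1} = state_n + (h/2)·(k1 + k2).
0.000000: (-1.810000, 0.600000)
  k1 = (0.600000, 4.235400)
  predictor → (-1.582000, 2.209452)
  k2 = (2.209452, 3.701880)
  → (-1.276204, 2.108083)
(u(0.38), v(0.38)) ≈ (-1.2762, 2.1081)

-1.2762, 2.1081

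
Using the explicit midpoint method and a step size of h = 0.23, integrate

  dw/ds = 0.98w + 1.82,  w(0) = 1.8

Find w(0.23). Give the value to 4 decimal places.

2.7172

Midpoint: k1 = f(s_n, w_n); k2 = f(s_n + h/2, w_n + (h/2)·k1); w_{n+1} = w_n + h·k2.
s=0.000000, w=1.800000:
  k1 = f(0.000000, 1.800000) = 3.584000
  k2 = f(0.115000, 2.212160) = 3.987917
  w ← 1.800000 + 0.23·3.987917 = 2.717221
w(0.23) ≈ 2.7172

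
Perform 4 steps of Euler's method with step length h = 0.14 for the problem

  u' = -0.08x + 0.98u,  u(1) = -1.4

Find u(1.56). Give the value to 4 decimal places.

Euler: u_{n+1} = u_n + h·f(x_n, u_n).
x=1.000000, u=-1.400000: f=-1.452000 → u ← -1.400000 + 0.14·(-1.452000) = -1.603280
x=1.140000, u=-1.603280: f=-1.662414 → u ← -1.603280 + 0.14·(-1.662414) = -1.836018
x=1.280000, u=-1.836018: f=-1.901698 → u ← -1.836018 + 0.14·(-1.901698) = -2.102256
x=1.420000, u=-2.102256: f=-2.173811 → u ← -2.102256 + 0.14·(-2.173811) = -2.406589
u(1.56) ≈ -2.4066

-2.4066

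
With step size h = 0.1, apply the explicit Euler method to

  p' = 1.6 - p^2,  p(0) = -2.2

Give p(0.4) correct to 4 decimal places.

Euler: p_{n+1} = p_n + h·f(t_n, p_n).
t=0.000000, p=-2.200000: f=-3.240000 → p ← -2.200000 + 0.1·(-3.240000) = -2.524000
t=0.100000, p=-2.524000: f=-4.770576 → p ← -2.524000 + 0.1·(-4.770576) = -3.001058
t=0.200000, p=-3.001058: f=-7.406347 → p ← -3.001058 + 0.1·(-7.406347) = -3.741692
t=0.300000, p=-3.741692: f=-12.400261 → p ← -3.741692 + 0.1·(-12.400261) = -4.981718
p(0.4) ≈ -4.9817

-4.9817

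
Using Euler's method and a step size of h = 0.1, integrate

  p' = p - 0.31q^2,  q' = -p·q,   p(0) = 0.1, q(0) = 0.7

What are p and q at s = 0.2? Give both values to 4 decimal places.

Euler on (p,q): p_{n+1} = p_n + h·p', q_{n+1} = q_n + h·q'.
0.000000: (0.100000, 0.700000); f=(-0.051900, -0.070000) → (0.094810, 0.693000)
0.100000: (0.094810, 0.693000); f=(-0.054067, -0.065703) → (0.089403, 0.686430)
(p(0.2), q(0.2)) ≈ (0.0894, 0.6864)

0.0894, 0.6864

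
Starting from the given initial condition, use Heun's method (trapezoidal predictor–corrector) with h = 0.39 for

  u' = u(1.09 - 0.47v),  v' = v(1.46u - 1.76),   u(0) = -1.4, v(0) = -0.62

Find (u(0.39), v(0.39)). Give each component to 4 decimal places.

Heun on (u,v): k1 = f(t_n, state_n); k2 = f(t_n + h, state_n + h·k1); state_{n+1} = state_n + (h/2)·(k1 + k2).
0.000000: (-1.400000, -0.620000)
  k1 = (-1.933960, 2.358480)
  predictor → (-2.154244, 0.299807)
  k2 = (-2.044573, -1.470613)
  → (-2.175814, -0.446866)
(u(0.39), v(0.39)) ≈ (-2.1758, -0.4469)

-2.1758, -0.4469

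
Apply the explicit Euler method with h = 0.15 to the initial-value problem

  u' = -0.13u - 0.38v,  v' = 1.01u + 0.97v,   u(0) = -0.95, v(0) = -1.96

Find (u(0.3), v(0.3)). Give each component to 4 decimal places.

-0.6676, -2.8609

Euler on (u,v): u_{n+1} = u_n + h·u', v_{n+1} = v_n + h·v'.
0.000000: (-0.950000, -1.960000); f=(0.868300, -2.860700) → (-0.819755, -2.389105)
0.150000: (-0.819755, -2.389105); f=(1.014428, -3.145384) → (-0.667591, -2.860913)
(u(0.3), v(0.3)) ≈ (-0.6676, -2.8609)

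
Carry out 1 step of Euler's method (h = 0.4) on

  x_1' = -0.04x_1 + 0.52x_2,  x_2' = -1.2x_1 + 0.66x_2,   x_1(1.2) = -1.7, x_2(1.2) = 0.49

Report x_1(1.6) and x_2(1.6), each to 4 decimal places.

-1.5709, 1.4354

Euler on (x_1,x_2): x_1_{n+1} = x_1_n + h·x_1', x_2_{n+1} = x_2_n + h·x_2'.
1.200000: (-1.700000, 0.490000); f=(0.322800, 2.363400) → (-1.570880, 1.435360)
(x_1(1.6), x_2(1.6)) ≈ (-1.5709, 1.4354)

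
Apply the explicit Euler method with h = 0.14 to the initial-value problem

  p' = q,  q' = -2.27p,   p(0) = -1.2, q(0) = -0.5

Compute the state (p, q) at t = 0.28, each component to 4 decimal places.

-1.2866, 0.2850

Euler on (p,q): p_{n+1} = p_n + h·p', q_{n+1} = q_n + h·q'.
0.000000: (-1.200000, -0.500000); f=(-0.500000, 2.724000) → (-1.270000, -0.118640)
0.140000: (-1.270000, -0.118640); f=(-0.118640, 2.882900) → (-1.286610, 0.284966)
(p(0.28), q(0.28)) ≈ (-1.2866, 0.2850)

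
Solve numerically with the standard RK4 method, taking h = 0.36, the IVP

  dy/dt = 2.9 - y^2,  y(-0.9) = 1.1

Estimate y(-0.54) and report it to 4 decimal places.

RK4: k1 = f(t_n, y_n); k2 = f(t_n + h/2, y_n + (h/2)·k1); k3 = f(t_n + h/2, y_n + (h/2)·k2); k4 = f(t_n + h, y_n + h·k3); y_{n+1} = y_n + (h/6)·(k1 + 2k2 + 2k3 + k4).
t=-0.900000, y=1.100000:
  k1 = f(-0.900000, 1.100000) = 1.690000
  k2 = f(-0.720000, 1.404200) = 0.928222
  k3 = f(-0.720000, 1.267080) = 1.294508
  k4 = f(-0.540000, 1.566023) = 0.447572
  y ← 1.100000 + (0.36/6)·(k1 + 2k2 + 2k3 + k4) = 1.494982
y(-0.54) ≈ 1.4950

1.4950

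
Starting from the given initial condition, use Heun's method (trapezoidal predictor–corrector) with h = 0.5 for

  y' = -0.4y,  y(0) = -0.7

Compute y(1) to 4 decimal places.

-0.4707

Heun: k1 = f(x_n, y_n); k2 = f(x_n + h, y_n + h·k1); y_{n+1} = y_n + (h/2)·(k1 + k2).
x=0.000000, y=-0.700000:
  k1 = f(0.000000, -0.700000) = 0.280000
  k2 = f(0.500000, -0.560000) = 0.224000
  y ← -0.700000 + (0.5/2)·(0.280000 + 0.224000) = -0.574000
x=0.500000, y=-0.574000:
  k1 = f(0.500000, -0.574000) = 0.229600
  k2 = f(1.000000, -0.459200) = 0.183680
  y ← -0.574000 + (0.5/2)·(0.229600 + 0.183680) = -0.470680
y(1) ≈ -0.4707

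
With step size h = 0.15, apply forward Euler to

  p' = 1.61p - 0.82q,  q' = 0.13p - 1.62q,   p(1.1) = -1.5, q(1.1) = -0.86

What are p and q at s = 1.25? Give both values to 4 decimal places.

-1.7565, -0.6803

Euler on (p,q): p_{n+1} = p_n + h·p', q_{n+1} = q_n + h·q'.
1.100000: (-1.500000, -0.860000); f=(-1.709800, 1.198200) → (-1.756470, -0.680270)
(p(1.25), q(1.25)) ≈ (-1.7565, -0.6803)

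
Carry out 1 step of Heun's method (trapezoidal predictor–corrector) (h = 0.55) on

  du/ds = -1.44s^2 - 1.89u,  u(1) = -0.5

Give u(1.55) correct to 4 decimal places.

Heun: k1 = f(s_n, u_n); k2 = f(s_n + h, u_n + h·k1); u_{n+1} = u_n + (h/2)·(k1 + k2).
s=1.000000, u=-0.500000:
  k1 = f(1.000000, -0.500000) = -0.495000
  k2 = f(1.550000, -0.772250) = -2.000047
  u ← -0.500000 + (0.55/2)·(-0.495000 + (-2.000047)) = -1.186138
u(1.55) ≈ -1.1861

-1.1861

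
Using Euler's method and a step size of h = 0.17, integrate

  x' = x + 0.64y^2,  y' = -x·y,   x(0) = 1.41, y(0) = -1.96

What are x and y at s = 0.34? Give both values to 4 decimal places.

2.6608, -0.9664

Euler on (x,y): x_{n+1} = x_n + h·x', y_{n+1} = y_n + h·y'.
0.000000: (1.410000, -1.960000); f=(3.868624, 2.763600) → (2.067666, -1.490188)
0.170000: (2.067666, -1.490188); f=(3.488889, 3.081211) → (2.660777, -0.966382)
(x(0.34), y(0.34)) ≈ (2.6608, -0.9664)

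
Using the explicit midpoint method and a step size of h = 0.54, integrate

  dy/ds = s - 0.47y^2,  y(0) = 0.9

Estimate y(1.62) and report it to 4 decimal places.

Midpoint: k1 = f(s_n, y_n); k2 = f(s_n + h/2, y_n + (h/2)·k1); y_{n+1} = y_n + h·k2.
s=0.000000, y=0.900000:
  k1 = f(0.000000, 0.900000) = -0.380700
  k2 = f(0.270000, 0.797211) = -0.028706
  y ← 0.900000 + 0.54·(-0.028706) = 0.884499
s=0.540000, y=0.884499:
  k1 = f(0.540000, 0.884499) = 0.172301
  k2 = f(0.810000, 0.931020) = 0.402605
  y ← 0.884499 + 0.54·0.402605 = 1.101905
s=1.080000, y=1.101905:
  k1 = f(1.080000, 1.101905) = 0.509328
  k2 = f(1.350000, 1.239424) = 0.627999
  y ← 1.101905 + 0.54·0.627999 = 1.441025
y(1.62) ≈ 1.4410

1.4410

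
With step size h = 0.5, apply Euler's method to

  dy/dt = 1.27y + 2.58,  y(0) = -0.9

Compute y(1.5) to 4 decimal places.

Euler: y_{n+1} = y_n + h·f(t_n, y_n).
t=0.000000, y=-0.900000: f=1.437000 → y ← -0.900000 + 0.5·1.437000 = -0.181500
t=0.500000, y=-0.181500: f=2.349495 → y ← -0.181500 + 0.5·2.349495 = 0.993248
t=1.000000, y=0.993248: f=3.841424 → y ← 0.993248 + 0.5·3.841424 = 2.913960
y(1.5) ≈ 2.9140

2.9140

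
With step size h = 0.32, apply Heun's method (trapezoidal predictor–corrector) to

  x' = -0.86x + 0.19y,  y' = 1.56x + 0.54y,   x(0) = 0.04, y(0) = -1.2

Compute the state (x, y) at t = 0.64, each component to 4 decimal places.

Heun on (x,y): k1 = f(t_n, state_n); k2 = f(t_n + h, state_n + h·k1); state_{n+1} = state_n + (h/2)·(k1 + k2).
0.000000: (0.040000, -1.200000)
  k1 = (-0.262400, -0.585600)
  predictor → (-0.043968, -1.387392)
  k2 = (-0.225792, -0.817782)
  → (-0.038111, -1.424541)
0.320000: (-0.038111, -1.424541)
  k1 = (-0.237888, -0.828705)
  predictor → (-0.114235, -1.689727)
  k2 = (-0.222806, -1.090659)
  → (-0.111822, -1.731639)
(x(0.64), y(0.64)) ≈ (-0.1118, -1.7316)

-0.1118, -1.7316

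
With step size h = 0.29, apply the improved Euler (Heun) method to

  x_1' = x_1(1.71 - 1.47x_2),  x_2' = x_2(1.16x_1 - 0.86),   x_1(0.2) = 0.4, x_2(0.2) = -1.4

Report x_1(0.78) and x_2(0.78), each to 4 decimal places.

2.8242, -1.7621

Heun on (x_1,x_2): k1 = f(t_n, state_n); k2 = f(t_n + h, state_n + h·k1); state_{n+1} = state_n + (h/2)·(k1 + k2).
0.200000: (0.400000, -1.400000)
  k1 = (1.507200, 0.554400)
  predictor → (0.837088, -1.239224)
  k2 = (2.956310, -0.137581)
  → (1.047209, -1.339561)
0.490000: (1.047209, -1.339561)
  k1 = (3.852844, -0.475226)
  predictor → (2.164534, -1.477377)
  k2 = (8.402165, -2.438941)
  → (2.824185, -1.762115)
(x_1(0.78), x_2(0.78)) ≈ (2.8242, -1.7621)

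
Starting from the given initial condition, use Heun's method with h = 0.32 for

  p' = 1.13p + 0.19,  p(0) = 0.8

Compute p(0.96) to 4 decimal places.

Heun: k1 = f(x_n, p_n); k2 = f(x_n + h, p_n + h·k1); p_{n+1} = p_n + (h/2)·(k1 + k2).
x=0.000000, p=0.800000:
  k1 = f(0.000000, 0.800000) = 1.094000
  k2 = f(0.320000, 1.150080) = 1.489590
  p ← 0.800000 + (0.32/2)·(1.094000 + 1.489590) = 1.213374
x=0.320000, p=1.213374:
  k1 = f(0.320000, 1.213374) = 1.561113
  k2 = f(0.640000, 1.712931) = 2.125612
  p ← 1.213374 + (0.32/2)·(1.561113 + 2.125612) = 1.803250
x=0.640000, p=1.803250:
  k1 = f(0.640000, 1.803250) = 2.227673
  k2 = f(0.960000, 2.516106) = 3.033200
  p ← 1.803250 + (0.32/2)·(2.227673 + 3.033200) = 2.644990
p(0.96) ≈ 2.6450

2.6450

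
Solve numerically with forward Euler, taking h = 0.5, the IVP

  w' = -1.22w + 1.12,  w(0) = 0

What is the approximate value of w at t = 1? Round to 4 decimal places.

Euler: w_{n+1} = w_n + h·f(t_n, w_n).
t=0.000000, w=0.000000: f=1.120000 → w ← 0.000000 + 0.5·1.120000 = 0.560000
t=0.500000, w=0.560000: f=0.436800 → w ← 0.560000 + 0.5·0.436800 = 0.778400
w(1) ≈ 0.7784

0.7784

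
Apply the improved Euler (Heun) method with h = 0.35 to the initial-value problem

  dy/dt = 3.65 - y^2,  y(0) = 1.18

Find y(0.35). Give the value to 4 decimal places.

1.5346

Heun: k1 = f(t_n, y_n); k2 = f(t_n + h, y_n + h·k1); y_{n+1} = y_n + (h/2)·(k1 + k2).
t=0.000000, y=1.180000:
  k1 = f(0.000000, 1.180000) = 2.257600
  k2 = f(0.350000, 1.970160) = -0.231530
  y ← 1.180000 + (0.35/2)·(2.257600 + (-0.231530)) = 1.534562
y(0.35) ≈ 1.5346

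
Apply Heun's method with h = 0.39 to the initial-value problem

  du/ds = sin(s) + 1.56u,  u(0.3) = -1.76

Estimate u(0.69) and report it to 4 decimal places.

-2.9397

Heun: k1 = f(s_n, u_n); k2 = f(s_n + h, u_n + h·k1); u_{n+1} = u_n + (h/2)·(k1 + k2).
s=0.300000, u=-1.760000:
  k1 = f(0.300000, -1.760000) = -2.450080
  k2 = f(0.690000, -2.715531) = -3.599691
  u ← -1.760000 + (0.39/2)·(-2.450080 + (-3.599691)) = -2.939705
u(0.69) ≈ -2.9397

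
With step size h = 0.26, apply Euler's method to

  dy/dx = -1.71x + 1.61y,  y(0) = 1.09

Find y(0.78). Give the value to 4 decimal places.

Euler: y_{n+1} = y_n + h·f(x_n, y_n).
x=0.000000, y=1.090000: f=1.754900 → y ← 1.090000 + 0.26·1.754900 = 1.546274
x=0.260000, y=1.546274: f=2.044901 → y ← 1.546274 + 0.26·2.044901 = 2.077948
x=0.520000, y=2.077948: f=2.456297 → y ← 2.077948 + 0.26·2.456297 = 2.716585
y(0.78) ≈ 2.7166

2.7166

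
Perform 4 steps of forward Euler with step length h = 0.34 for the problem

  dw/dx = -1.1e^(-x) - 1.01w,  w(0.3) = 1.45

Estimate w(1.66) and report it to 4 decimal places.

Euler: w_{n+1} = w_n + h·f(x_n, w_n).
x=0.300000, w=1.450000: f=-2.279400 → w ← 1.450000 + 0.34·(-2.279400) = 0.675004
x=0.640000, w=0.675004: f=-1.261776 → w ← 0.675004 + 0.34·(-1.261776) = 0.246000
x=0.980000, w=0.246000: f=-0.661302 → w ← 0.246000 + 0.34·(-0.661302) = 0.021157
x=1.320000, w=0.021157: f=-0.315218 → w ← 0.021157 + 0.34·(-0.315218) = -0.086017
w(1.66) ≈ -0.0860

-0.0860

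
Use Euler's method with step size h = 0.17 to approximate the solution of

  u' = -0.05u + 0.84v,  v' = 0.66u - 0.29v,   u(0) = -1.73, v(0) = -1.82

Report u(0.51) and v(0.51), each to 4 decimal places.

-2.5071, -2.2006

Euler on (u,v): u_{n+1} = u_n + h·u', v_{n+1} = v_n + h·v'.
0.000000: (-1.730000, -1.820000); f=(-1.442300, -0.614000) → (-1.975191, -1.924380)
0.170000: (-1.975191, -1.924380); f=(-1.517720, -0.745556) → (-2.233203, -2.051124)
0.340000: (-2.233203, -2.051124); f=(-1.611284, -0.879088) → (-2.507122, -2.200569)
(u(0.51), v(0.51)) ≈ (-2.5071, -2.2006)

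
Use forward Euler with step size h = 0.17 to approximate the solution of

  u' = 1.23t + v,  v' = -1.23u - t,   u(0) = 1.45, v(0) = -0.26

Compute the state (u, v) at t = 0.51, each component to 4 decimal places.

Euler on (u,v): u_{n+1} = u_n + h·u', v_{n+1} = v_n + h·v'.
0.000000: (1.450000, -0.260000); f=(-0.260000, -1.783500) → (1.405800, -0.563195)
0.170000: (1.405800, -0.563195); f=(-0.354095, -1.899134) → (1.345604, -0.886048)
0.340000: (1.345604, -0.886048); f=(-0.467848, -1.995093) → (1.266070, -1.225214)
(u(0.51), v(0.51)) ≈ (1.2661, -1.2252)

1.2661, -1.2252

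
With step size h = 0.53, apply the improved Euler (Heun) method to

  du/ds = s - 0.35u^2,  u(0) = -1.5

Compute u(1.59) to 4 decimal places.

-2.8182

Heun: k1 = f(s_n, u_n); k2 = f(s_n + h, u_n + h·k1); u_{n+1} = u_n + (h/2)·(k1 + k2).
s=0.000000, u=-1.500000:
  k1 = f(0.000000, -1.500000) = -0.787500
  k2 = f(0.530000, -1.917375) = -0.756714
  u ← -1.500000 + (0.53/2)·(-0.787500 + (-0.756714)) = -1.909217
s=0.530000, u=-1.909217:
  k1 = f(0.530000, -1.909217) = -0.745788
  k2 = f(1.060000, -2.304485) = -0.798727
  u ← -1.909217 + (0.53/2)·(-0.745788 + (-0.798727)) = -2.318513
s=1.060000, u=-2.318513:
  k1 = f(1.060000, -2.318513) = -0.821426
  k2 = f(1.590000, -2.753869) = -1.064329
  u ← -2.318513 + (0.53/2)·(-0.821426 + (-1.064329)) = -2.818238
u(1.59) ≈ -2.8182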